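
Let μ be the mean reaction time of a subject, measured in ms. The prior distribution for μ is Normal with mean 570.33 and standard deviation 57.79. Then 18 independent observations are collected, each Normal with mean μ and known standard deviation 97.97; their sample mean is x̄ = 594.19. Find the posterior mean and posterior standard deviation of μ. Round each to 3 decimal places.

Posterior mean ≈ 590.905; posterior SD ≈ 21.443

Prior precision 1/τ₀² = 1/57.79² = 0.00029943; data precision n/σ² = 18/97.97² = 0.00187537.
Posterior precision = 0.00029943 + 0.00187537 = 0.00217480, giving posterior SD = 1/√0.00217480 = 21.443.
Posterior mean = (0.00029943·570.33 + 0.00187537·594.19) / 0.00217480 = 590.905.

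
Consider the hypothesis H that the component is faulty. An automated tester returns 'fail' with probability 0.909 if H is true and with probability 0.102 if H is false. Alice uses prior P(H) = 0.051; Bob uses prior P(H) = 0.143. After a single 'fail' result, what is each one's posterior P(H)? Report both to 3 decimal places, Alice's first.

Alice: 0.324; Bob: 0.598

P('+'|H) = 0.909, P('+'|¬H) = 0.102.
Alice: numerator 0.909·0.051 = 0.046359; evidence = 0.046359+0.102·0.949 = 0.14316; posterior = 0.324.
Bob: numerator 0.909·0.143 = 0.12999; evidence = 0.12999+0.102·0.857 = 0.21740; posterior = 0.598.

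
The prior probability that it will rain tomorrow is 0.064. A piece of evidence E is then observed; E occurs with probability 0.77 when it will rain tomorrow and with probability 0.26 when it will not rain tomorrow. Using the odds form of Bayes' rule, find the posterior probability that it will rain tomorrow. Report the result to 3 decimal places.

Posterior probability ≈ 0.168

Prior odds = 0.064/(1−0.064) = 0.068376.
Likelihood ratio for E = 0.77/0.26 = 2.9615.
Posterior odds = prior odds × LR = 0.20250.
Posterior probability = odds/(1+odds) = 0.20250/1.2025 = 0.168.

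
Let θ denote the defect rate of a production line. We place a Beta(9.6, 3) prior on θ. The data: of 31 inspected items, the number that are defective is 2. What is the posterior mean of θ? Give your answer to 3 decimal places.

Observing 2 successes and 29 failures updates Beta(9.6, 3) by adding the success and failure counts to the two shape parameters: α = 9.6+2 = 11.6, β = 3+29 = 32.
Posterior mean = α/(α+β) = 11.6/43.6 = 0.266.

Posterior mean ≈ 0.266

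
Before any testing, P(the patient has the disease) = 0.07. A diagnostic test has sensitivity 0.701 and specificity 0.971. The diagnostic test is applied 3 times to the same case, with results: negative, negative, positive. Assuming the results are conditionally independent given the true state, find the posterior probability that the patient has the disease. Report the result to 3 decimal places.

Posterior P(H) ≈ 0.147

With H the event that the patient has the disease, the joint likelihood of the observed sequence is P(data|H) = 0.299·0.299·0.701 = 0.062670 and P(data|¬H) = 0.971·0.971·0.029 = 0.027342.
Bayes: P(H|data) = 0.07·0.062670 / (0.07·0.062670 + 0.93·0.027342) = 0.0043869/0.029815 = 0.1471.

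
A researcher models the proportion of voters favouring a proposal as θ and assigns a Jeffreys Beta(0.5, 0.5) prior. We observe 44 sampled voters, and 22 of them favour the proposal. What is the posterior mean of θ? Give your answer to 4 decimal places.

Observing 22 successes and 22 failures updates Beta(0.5, 0.5) by adding the success and failure counts to the two shape parameters: α = 0.5+22 = 22.5, β = 0.5+22 = 22.5.
Posterior mean = α/(α+β) = 22.5/45 = 0.5000.

Posterior mean ≈ 0.5000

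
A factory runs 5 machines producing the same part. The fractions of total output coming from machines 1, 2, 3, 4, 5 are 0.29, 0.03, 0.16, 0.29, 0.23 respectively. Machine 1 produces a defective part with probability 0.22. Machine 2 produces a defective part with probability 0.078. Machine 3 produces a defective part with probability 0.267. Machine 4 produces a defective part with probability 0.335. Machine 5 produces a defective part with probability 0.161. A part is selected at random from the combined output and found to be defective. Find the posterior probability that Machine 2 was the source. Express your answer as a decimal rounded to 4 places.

Posterior probability ≈ 0.0096

Tabulate prior·likelihood by source: [1] prior 0.29, lik 0.22, product 0.06380; [2] prior 0.03, lik 0.078, product 0.002340; [3] prior 0.16, lik 0.267, product 0.04272; [4] prior 0.29, lik 0.335, product 0.09715; [5] prior 0.23, lik 0.161, product 0.03703.
Normalizing constant = 0.24304; the posterior for Machine 2 is its product over the sum, 0.002340/0.24304 = 0.0096.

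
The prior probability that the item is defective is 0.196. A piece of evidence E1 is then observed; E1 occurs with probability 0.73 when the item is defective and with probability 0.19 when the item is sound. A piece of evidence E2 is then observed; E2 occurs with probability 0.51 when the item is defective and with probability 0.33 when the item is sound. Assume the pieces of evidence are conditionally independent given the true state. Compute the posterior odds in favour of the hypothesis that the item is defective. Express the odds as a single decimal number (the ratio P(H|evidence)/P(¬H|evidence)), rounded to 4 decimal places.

Posterior odds ≈ 1.4475

Prior odds = 0.196/(1−0.196) = 0.24378. In log-odds, ln(0.24378) = -1.4115.
Add log likelihood ratios: ln(3.8421) + ln(1.5455) = 1.7813.
Posterior log-odds = 0.36985, so posterior odds = exp(0.36985) = 1.4475.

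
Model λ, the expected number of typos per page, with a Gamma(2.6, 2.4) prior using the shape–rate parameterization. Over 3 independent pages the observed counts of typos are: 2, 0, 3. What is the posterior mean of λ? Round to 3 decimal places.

The Poisson likelihood adds the total count to the shape and the number of exposure periods to the rate. Here ∑xᵢ = 5 and n = 3, so shape 2.6→7.6 and rate 2.4→5.4.
Posterior mean = shape/rate = 7.6/5.4 = 1.407.

Posterior mean ≈ 1.407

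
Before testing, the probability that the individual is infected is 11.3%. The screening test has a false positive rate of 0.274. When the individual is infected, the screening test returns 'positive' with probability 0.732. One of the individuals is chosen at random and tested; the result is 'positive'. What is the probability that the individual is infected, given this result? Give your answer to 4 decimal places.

Let H be the event that the individual is infected. P(H) = 0.113, so P(¬H) = 0.887. With E the 'positive' result, P(E|H) = 0.732 and P(E|¬H) = 0.274.
P(E) = 0.732·0.113 + 0.274·0.887 = 0.082716 + 0.24304 = 0.32575.
By Bayes' theorem, P(H|E) = 0.082716 / 0.32575 = 0.2539.

P(H | E) ≈ 0.2539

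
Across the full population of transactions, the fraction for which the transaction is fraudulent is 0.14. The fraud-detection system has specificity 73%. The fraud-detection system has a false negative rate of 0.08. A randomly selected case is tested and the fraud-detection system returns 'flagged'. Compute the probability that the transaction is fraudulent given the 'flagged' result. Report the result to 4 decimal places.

Write H for 'the transaction is fraudulent'. Prior odds H:¬H = 0.14/0.86 = 0.16279. For the 'flagged' outcome, the likelihood ratio is 0.92/0.27 = 3.4074.
Posterior odds = 0.16279 × 3.4074 = 0.55469, so P(H|E) = 0.55469/(1+0.55469) = 0.3568.

P(H | E) ≈ 0.3568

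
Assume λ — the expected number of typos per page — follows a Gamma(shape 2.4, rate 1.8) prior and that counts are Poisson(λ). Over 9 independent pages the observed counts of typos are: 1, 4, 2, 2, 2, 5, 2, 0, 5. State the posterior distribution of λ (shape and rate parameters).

Total count ∑xᵢ = 23 over n = 9 pages.
Gamma is conjugate to the Poisson likelihood: posterior is Gamma(shape = 2.4+23 = 25.4, rate = 1.8+9 = 10.8).

Posterior: Gamma(shape=25.4, rate=10.8)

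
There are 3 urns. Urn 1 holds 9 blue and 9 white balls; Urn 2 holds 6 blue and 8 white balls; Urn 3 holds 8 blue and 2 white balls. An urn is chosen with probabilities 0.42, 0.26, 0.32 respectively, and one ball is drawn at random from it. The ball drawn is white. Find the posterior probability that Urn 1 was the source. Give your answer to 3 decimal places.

Posterior probability ≈ 0.497

Tabulate prior·likelihood by source: [1] prior 0.42, lik 0.5, product 0.2100; [2] prior 0.26, lik 0.5714, product 0.1486; [3] prior 0.32, lik 0.2, product 0.06400.
Normalizing constant = 0.42257; the posterior for Urn 1 is its product over the sum, 0.2100/0.42257 = 0.497.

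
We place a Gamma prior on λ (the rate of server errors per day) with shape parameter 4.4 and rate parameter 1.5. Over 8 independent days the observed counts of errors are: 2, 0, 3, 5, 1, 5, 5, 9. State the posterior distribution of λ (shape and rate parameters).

Total count ∑xᵢ = 30 over n = 8 days.
Gamma is conjugate to the Poisson likelihood: posterior is Gamma(shape = 4.4+30 = 34.4, rate = 1.5+8 = 9.5).

Posterior: Gamma(shape=34.4, rate=9.5)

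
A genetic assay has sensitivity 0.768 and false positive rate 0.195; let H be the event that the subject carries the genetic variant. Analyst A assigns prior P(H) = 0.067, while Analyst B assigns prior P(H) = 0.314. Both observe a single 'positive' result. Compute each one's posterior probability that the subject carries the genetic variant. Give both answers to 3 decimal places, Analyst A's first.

Analyst A: 0.220; Analyst B: 0.643

The likelihood ratio for a 'positive' result is 0.768/0.195 = 3.9385.
Analyst A: prior odds 0.067/0.933 = 0.071811; posterior odds 0.28283; posterior probability 0.220.
Analyst B: prior odds 0.314/0.686 = 0.45773; posterior odds 1.8027; posterior probability 0.643.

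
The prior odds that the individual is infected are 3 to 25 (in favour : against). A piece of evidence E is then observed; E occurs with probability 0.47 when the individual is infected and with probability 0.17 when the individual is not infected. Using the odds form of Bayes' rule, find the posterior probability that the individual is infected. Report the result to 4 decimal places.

Prior odds = 3/25 = 0.12000. In log-odds, ln(0.12000) = -2.1203.
Add log likelihood ratio: ln(2.7647) = 1.0169.
Posterior log-odds = -1.1033, so posterior odds = exp(-1.1033) = 0.33176. Converting, P(H|E) = 0.33176/1.3318 = 0.2491.

Posterior probability ≈ 0.2491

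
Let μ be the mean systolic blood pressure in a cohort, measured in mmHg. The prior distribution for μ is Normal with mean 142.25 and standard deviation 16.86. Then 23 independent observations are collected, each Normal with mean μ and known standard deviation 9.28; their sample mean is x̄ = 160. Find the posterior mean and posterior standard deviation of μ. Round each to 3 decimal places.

Prior precision 1/τ₀² = 1/16.86² = 0.00351791; data precision n/σ² = 23/9.28² = 0.267074.
Posterior precision = 0.00351791 + 0.267074 = 0.270592, giving posterior SD = 1/√0.270592 = 1.922.
Posterior mean = (0.00351791·142.25 + 0.267074·160) / 0.270592 = 159.769.

Posterior mean ≈ 159.769; posterior SD ≈ 1.922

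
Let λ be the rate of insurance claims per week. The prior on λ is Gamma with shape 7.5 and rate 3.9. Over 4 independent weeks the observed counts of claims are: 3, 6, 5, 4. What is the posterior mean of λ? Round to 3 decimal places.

Posterior mean ≈ 3.228

Total count ∑xᵢ = 18 over n = 4 weeks.
Gamma is conjugate to the Poisson likelihood: posterior is Gamma(shape = 7.5+18 = 25.5, rate = 3.9+4 = 7.9).
E[λ | data] = 25.5/7.9 = 3.228.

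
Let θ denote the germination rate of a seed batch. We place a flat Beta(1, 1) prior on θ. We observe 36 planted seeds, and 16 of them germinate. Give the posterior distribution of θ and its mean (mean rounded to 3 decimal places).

Posterior: Beta(17, 21); mean ≈ 0.447

The binomial likelihood is conjugate to the Beta prior: with 16 successes and 20 failures, the posterior is Beta(1+16, 1+20) = Beta(17, 21).
E[θ | data] = 17/(17+21) = 0.447.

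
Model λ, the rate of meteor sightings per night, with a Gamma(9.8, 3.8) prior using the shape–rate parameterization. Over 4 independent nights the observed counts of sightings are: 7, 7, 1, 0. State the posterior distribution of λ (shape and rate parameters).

Posterior: Gamma(shape=24.8, rate=7.8)

Total count ∑xᵢ = 15 over n = 4 nights.
Gamma is conjugate to the Poisson likelihood: posterior is Gamma(shape = 9.8+15 = 24.8, rate = 3.8+4 = 7.8).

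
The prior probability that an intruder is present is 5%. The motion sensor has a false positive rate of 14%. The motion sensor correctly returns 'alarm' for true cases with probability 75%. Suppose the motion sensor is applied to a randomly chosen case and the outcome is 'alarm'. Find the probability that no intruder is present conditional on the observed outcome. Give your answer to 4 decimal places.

Let H be the event that an intruder is present. P(H) = 0.05, so P(¬H) = 0.95. With E the 'alarm' result, P(E|H) = 0.75 and P(E|¬H) = 0.14.
P(E) = 0.75·0.05 + 0.14·0.95 = 0.037500 + 0.13300 = 0.17050.
By Bayes' theorem, P(H|E) = 0.037500 / 0.17050 = 0.2199. Hence P(¬H|E) = 1 − 0.2199 = 0.7801.

P(¬H | E) ≈ 0.7801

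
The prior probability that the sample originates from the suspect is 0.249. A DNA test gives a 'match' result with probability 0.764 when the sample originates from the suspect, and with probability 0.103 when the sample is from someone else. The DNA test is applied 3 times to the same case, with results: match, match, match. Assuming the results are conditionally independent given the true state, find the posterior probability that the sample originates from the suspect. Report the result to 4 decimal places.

Posterior P(H) ≈ 0.9927

Let H be the event that the sample originates from the suspect; start with P(H) = 0.249. P('match'|H) = 0.764, P('match'|¬H) = 0.103.
Update on result 1 ('match'): P(H) ← 0.764·0.2490 / (0.764·0.2490 + 0.103·0.7510) = 0.19024/0.26759 = 0.7109.
Update on result 2 ('match'): P(H) ← 0.764·0.7109 / (0.764·0.7109 + 0.103·0.2891) = 0.54315/0.57292 = 0.9480.
Update on result 3 ('match'): P(H) ← 0.764·0.9480 / (0.764·0.9480 + 0.103·0.0520) = 0.72430/0.72965 = 0.9927.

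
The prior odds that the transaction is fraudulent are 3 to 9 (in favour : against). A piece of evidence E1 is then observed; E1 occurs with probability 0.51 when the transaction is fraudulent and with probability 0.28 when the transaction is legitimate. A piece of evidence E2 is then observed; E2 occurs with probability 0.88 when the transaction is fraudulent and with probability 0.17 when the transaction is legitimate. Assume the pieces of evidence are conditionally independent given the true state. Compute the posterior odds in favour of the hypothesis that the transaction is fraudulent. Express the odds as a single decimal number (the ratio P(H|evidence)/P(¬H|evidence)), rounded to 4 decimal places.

Prior odds = 3/9 = 0.33333. In log-odds, ln(0.33333) = -1.0986.
Add log likelihood ratios: ln(1.8214) + ln(5.1765) = 2.2437.
Posterior log-odds = 1.1451, so posterior odds = exp(1.1451) = 3.1429.

Posterior odds ≈ 3.1429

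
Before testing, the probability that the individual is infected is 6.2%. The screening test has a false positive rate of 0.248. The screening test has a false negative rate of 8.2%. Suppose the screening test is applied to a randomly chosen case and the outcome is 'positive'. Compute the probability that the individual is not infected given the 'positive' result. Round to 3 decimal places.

Let H be the event that the individual is infected. P(H) = 0.062, so P(¬H) = 0.938. With E the 'positive' result, P(E|H) = 0.918 and P(E|¬H) = 0.248.
P(E) = 0.918·0.062 + 0.248·0.938 = 0.056916 + 0.23262 = 0.28954.
By Bayes' theorem, P(H|E) = 0.056916 / 0.28954 = 0.197. Hence P(¬H|E) = 1 − 0.197 = 0.803.

P(¬H | E) ≈ 0.803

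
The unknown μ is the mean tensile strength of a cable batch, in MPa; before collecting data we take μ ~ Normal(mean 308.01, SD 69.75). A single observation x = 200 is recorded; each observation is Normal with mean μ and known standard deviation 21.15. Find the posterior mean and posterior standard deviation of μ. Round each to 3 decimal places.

Prior precision 1/τ₀² = 1/69.75² = 0.00020555; data precision n/σ² = 1/21.15² = 0.00223552.
Posterior precision = 0.00020555 + 0.00223552 = 0.00244107, giving posterior SD = 1/√0.00244107 = 20.240.
Posterior mean = (0.00020555·308.01 + 0.00223552·200) / 0.00244107 = 209.095.

Posterior mean ≈ 209.095; posterior SD ≈ 20.240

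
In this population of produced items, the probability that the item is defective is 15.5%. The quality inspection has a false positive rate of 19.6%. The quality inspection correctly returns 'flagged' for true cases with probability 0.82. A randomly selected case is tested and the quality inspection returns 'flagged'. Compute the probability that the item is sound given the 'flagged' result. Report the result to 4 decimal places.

Write H for 'the item is defective'. Prior odds H:¬H = 0.155/0.845 = 0.18343. For the 'flagged' outcome, the likelihood ratio is 0.82/0.196 = 4.1837.
Posterior odds = 0.18343 × 4.1837 = 0.76742, so P(H|E) = 0.76742/(1+0.76742) = 0.4342. Then P(¬H|E) = 1 − 0.4342 = 0.5658.

P(¬H | E) ≈ 0.5658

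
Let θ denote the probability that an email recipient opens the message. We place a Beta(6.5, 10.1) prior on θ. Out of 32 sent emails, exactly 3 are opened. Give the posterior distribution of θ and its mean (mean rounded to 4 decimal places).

Posterior: Beta(9.5, 39.1); mean ≈ 0.1955

The binomial likelihood is conjugate to the Beta prior: with 3 successes and 29 failures, the posterior is Beta(6.5+3, 10.1+29) = Beta(9.5, 39.1).
Posterior mean = α/(α+β) = 9.5/48.6 = 0.1955.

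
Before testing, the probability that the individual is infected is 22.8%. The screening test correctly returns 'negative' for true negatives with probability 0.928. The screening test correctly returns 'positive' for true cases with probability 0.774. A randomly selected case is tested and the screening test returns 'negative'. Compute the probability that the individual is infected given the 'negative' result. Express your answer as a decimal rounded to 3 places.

Write H for 'the individual is infected'. Prior odds H:¬H = 0.228/0.772 = 0.29534. For the 'negative' outcome, the likelihood ratio is 0.226/0.928 = 0.24353.
Posterior odds = 0.29534 × 0.24353 = 0.071925, so P(H|E) = 0.071925/(1+0.071925) = 0.067.

P(H | E) ≈ 0.067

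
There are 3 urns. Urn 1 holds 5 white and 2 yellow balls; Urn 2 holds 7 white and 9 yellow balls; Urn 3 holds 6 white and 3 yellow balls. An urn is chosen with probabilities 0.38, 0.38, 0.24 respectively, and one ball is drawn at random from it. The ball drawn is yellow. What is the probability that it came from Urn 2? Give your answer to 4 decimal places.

Tabulate prior·likelihood by source: [1] prior 0.38, lik 0.2857, product 0.1086; [2] prior 0.38, lik 0.5625, product 0.2137; [3] prior 0.24, lik 0.3333, product 0.08000.
Normalizing constant = 0.40232; the posterior for Urn 2 is its product over the sum, 0.2137/0.40232 = 0.5313.

Posterior probability ≈ 0.5313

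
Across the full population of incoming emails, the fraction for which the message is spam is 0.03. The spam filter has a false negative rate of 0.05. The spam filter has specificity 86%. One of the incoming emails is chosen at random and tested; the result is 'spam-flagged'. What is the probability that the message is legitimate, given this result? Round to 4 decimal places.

P(¬H | E) ≈ 0.8265

Write H for 'the message is spam'. Prior odds H:¬H = 0.03/0.97 = 0.030928. For the 'spam-flagged' outcome, the likelihood ratio is 0.95/0.14 = 6.7857.
Posterior odds = 0.030928 × 6.7857 = 0.20987, so P(H|E) = 0.20987/(1+0.20987) = 0.1735. Then P(¬H|E) = 1 − 0.1735 = 0.8265.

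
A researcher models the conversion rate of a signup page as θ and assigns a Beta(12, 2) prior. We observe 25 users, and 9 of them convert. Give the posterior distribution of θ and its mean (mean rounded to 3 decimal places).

Posterior: Beta(21, 18); mean ≈ 0.538

The binomial likelihood is conjugate to the Beta prior: with 9 successes and 16 failures, the posterior is Beta(12+9, 2+16) = Beta(21, 18).
E[θ | data] = 21/(21+18) = 0.538.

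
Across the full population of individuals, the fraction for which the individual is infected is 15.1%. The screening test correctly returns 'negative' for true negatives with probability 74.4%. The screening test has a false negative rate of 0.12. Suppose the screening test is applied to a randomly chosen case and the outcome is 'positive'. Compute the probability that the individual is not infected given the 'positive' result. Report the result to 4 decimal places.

Write H for 'the individual is infected'. Prior odds H:¬H = 0.151/0.849 = 0.17786. For the 'positive' outcome, the likelihood ratio is 0.88/0.256 = 3.4375.
Posterior odds = 0.17786 × 3.4375 = 0.61138, so P(H|E) = 0.61138/(1+0.61138) = 0.3794. Then P(¬H|E) = 1 − 0.3794 = 0.6206.

P(¬H | E) ≈ 0.6206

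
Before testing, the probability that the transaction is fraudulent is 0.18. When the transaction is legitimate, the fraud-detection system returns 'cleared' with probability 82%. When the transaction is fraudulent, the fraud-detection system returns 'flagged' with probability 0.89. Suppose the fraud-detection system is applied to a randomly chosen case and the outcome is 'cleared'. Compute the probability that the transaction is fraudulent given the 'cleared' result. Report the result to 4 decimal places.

Write H for 'the transaction is fraudulent'. Prior odds H:¬H = 0.18/0.82 = 0.21951. For the 'cleared' outcome, the likelihood ratio is 0.11/0.82 = 0.13415.
Posterior odds = 0.21951 × 0.13415 = 0.029447, so P(H|E) = 0.029447/(1+0.029447) = 0.0286.

P(H | E) ≈ 0.0286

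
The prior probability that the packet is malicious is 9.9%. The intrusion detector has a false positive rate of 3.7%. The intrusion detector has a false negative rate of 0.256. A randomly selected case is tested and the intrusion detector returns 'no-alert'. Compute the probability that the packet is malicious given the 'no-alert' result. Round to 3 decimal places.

P(H | E) ≈ 0.028

Let H be the event that the packet is malicious. P(H) = 0.099, so P(¬H) = 0.901. With E the 'no-alert' result, P(E|H) = 0.256 and P(E|¬H) = 0.963.
P(E) = 0.256·0.099 + 0.963·0.901 = 0.025344 + 0.86766 = 0.89301.
By Bayes' theorem, P(H|E) = 0.025344 / 0.89301 = 0.028.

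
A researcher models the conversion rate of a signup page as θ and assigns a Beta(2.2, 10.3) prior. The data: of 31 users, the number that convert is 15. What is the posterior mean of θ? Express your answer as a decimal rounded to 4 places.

Posterior mean ≈ 0.3954

Observing 15 successes and 16 failures updates Beta(2.2, 10.3) by adding the success and failure counts to the two shape parameters: α = 2.2+15 = 17.2, β = 10.3+16 = 26.3.
E[θ | data] = 17.2/(17.2+26.3) = 0.3954.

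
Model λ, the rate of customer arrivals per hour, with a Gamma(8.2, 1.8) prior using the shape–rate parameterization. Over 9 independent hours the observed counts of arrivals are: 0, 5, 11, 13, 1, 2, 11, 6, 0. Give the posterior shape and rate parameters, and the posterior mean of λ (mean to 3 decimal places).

Posterior: Gamma(shape=57.2, rate=10.8); mean ≈ 5.296

Total count ∑xᵢ = 49 over n = 9 hours.
Gamma is conjugate to the Poisson likelihood: posterior is Gamma(shape = 8.2+49 = 57.2, rate = 1.8+9 = 10.8).
Posterior mean = shape/rate = 57.2/10.8 = 5.296.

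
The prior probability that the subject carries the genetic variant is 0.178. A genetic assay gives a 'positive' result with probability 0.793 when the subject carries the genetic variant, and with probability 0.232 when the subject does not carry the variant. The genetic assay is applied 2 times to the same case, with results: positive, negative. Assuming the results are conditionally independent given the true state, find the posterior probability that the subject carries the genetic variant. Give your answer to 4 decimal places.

Let H be the event that the subject carries the genetic variant; start with P(H) = 0.178. P('positive'|H) = 0.793, P('positive'|¬H) = 0.232.
Update on result 1 ('positive'): P(H) ← 0.793·0.1780 / (0.793·0.1780 + 0.232·0.8220) = 0.14115/0.33186 = 0.4253.
Update on result 2 ('negative'): P(H) ← 0.207·0.4253 / (0.207·0.4253 + 0.768·0.5747) = 0.088046/0.52938 = 0.1663.

Posterior P(H) ≈ 0.1663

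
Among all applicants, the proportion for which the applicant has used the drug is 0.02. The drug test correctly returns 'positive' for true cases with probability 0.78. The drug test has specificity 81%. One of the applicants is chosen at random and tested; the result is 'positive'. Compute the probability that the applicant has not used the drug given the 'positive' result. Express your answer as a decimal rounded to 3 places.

P(¬H | E) ≈ 0.923

Write H for 'the applicant has used the drug'. Prior odds H:¬H = 0.02/0.98 = 0.020408. For the 'positive' outcome, the likelihood ratio is 0.78/0.19 = 4.1053.
Posterior odds = 0.020408 × 4.1053 = 0.083781, so P(H|E) = 0.083781/(1+0.083781) = 0.077. Then P(¬H|E) = 1 − 0.077 = 0.923.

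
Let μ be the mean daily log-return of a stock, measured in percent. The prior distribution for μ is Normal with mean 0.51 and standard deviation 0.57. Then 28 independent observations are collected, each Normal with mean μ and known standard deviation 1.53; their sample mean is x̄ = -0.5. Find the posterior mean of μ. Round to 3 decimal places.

Posterior mean ≈ -0.293

With known σ, the Normal prior is conjugate. Weight on the data is w = (n/σ²)/(n/σ² + 1/τ₀²) = 11.9612/(11.9612+3.07787) = 0.79534.
Posterior mean = w·x̄ + (1−w)·μ₀ = 0.79534·-0.5 + 0.20466·0.51 = -0.293.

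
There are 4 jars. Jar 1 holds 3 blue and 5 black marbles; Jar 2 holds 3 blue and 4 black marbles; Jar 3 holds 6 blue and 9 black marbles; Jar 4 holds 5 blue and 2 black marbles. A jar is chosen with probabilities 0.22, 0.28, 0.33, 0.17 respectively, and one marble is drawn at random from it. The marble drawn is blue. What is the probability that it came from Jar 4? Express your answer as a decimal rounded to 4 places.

Posterior probability ≈ 0.2663

Tabulate prior·likelihood by source: [1] prior 0.22, lik 0.375, product 0.08250; [2] prior 0.28, lik 0.4286, product 0.1200; [3] prior 0.33, lik 0.4, product 0.1320; [4] prior 0.17, lik 0.7143, product 0.1214.
Normalizing constant = 0.45593; the posterior for Jar 4 is its product over the sum, 0.1214/0.45593 = 0.2663.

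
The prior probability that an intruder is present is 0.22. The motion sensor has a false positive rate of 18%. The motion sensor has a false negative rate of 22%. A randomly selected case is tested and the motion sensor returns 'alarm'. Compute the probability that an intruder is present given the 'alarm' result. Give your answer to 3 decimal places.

Let H be the event that an intruder is present. P(H) = 0.22, so P(¬H) = 0.78. With E the 'alarm' result, P(E|H) = 0.78 and P(E|¬H) = 0.18.
P(E) = 0.78·0.22 + 0.18·0.78 = 0.17160 + 0.14040 = 0.31200.
By Bayes' theorem, P(H|E) = 0.17160 / 0.31200 = 0.550.

P(H | E) ≈ 0.550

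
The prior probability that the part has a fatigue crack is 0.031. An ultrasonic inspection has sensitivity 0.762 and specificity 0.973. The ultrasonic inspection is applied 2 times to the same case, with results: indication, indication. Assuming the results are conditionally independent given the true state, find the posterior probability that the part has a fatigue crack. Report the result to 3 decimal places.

With H the event that the part has a fatigue crack, the joint likelihood of the observed sequence is P(data|H) = 0.762·0.762 = 0.58064 and P(data|¬H) = 0.027·0.027 = 0.00072900.
Bayes: P(H|data) = 0.031·0.58064 / (0.031·0.58064 + 0.969·0.00072900) = 0.018000/0.018706 = 0.9622.

Posterior P(H) ≈ 0.962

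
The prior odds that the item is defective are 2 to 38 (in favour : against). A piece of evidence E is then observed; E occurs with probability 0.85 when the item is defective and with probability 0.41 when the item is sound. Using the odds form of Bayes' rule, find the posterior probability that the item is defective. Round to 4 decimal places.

Prior odds = 2/38 = 0.052632.
Likelihood ratio for E = 0.85/0.41 = 2.0732.
Posterior odds = prior odds × LR = 0.10911.
Posterior probability = odds/(1+odds) = 0.10911/1.1091 = 0.0984.

Posterior probability ≈ 0.0984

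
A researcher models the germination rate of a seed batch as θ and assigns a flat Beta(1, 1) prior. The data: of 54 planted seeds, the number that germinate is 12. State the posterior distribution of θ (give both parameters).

Posterior: Beta(13, 43)

The binomial likelihood is conjugate to the Beta prior: with 12 successes and 42 failures, the posterior is Beta(1+12, 1+42) = Beta(13, 43).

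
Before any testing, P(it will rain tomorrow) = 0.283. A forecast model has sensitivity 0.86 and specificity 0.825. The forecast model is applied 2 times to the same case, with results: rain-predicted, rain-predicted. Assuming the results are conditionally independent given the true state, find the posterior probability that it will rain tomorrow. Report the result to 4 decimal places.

Posterior P(H) ≈ 0.9051

Let H be the event that it will rain tomorrow; start with P(H) = 0.283. P('rain-predicted'|H) = 0.86, P('rain-predicted'|¬H) = 0.175.
Update on result 1 ('rain-predicted'): P(H) ← 0.86·0.2830 / (0.86·0.2830 + 0.175·0.7170) = 0.24338/0.36885 = 0.6598.
Update on result 2 ('rain-predicted'): P(H) ← 0.86·0.6598 / (0.86·0.6598 + 0.175·0.3402) = 0.56745/0.62698 = 0.9051.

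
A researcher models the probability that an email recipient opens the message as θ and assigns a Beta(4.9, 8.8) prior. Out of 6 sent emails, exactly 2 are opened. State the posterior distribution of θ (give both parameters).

Posterior: Beta(6.9, 12.8)

The binomial likelihood is conjugate to the Beta prior: with 2 successes and 4 failures, the posterior is Beta(4.9+2, 8.8+4) = Beta(6.9, 12.8).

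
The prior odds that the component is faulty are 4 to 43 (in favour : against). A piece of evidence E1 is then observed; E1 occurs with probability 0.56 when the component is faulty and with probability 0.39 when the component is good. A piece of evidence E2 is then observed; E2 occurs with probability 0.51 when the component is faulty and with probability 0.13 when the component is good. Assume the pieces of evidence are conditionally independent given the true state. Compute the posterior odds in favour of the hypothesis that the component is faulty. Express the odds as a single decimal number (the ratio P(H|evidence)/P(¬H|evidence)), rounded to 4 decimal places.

Prior odds = 4/43 = 0.093023. In log-odds, ln(0.093023) = -2.3749.
Add log likelihood ratios: ln(1.4359) + ln(3.9231) = 1.7287.
Posterior log-odds = -0.64624, so posterior odds = exp(-0.64624) = 0.52401.

Posterior odds ≈ 0.5240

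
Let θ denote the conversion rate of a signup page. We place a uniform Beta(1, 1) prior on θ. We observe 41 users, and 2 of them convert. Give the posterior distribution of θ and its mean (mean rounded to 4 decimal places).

The binomial likelihood is conjugate to the Beta prior: with 2 successes and 39 failures, the posterior is Beta(1+2, 1+39) = Beta(3, 40).
E[θ | data] = 3/(3+40) = 0.0698.

Posterior: Beta(3, 40); mean ≈ 0.0698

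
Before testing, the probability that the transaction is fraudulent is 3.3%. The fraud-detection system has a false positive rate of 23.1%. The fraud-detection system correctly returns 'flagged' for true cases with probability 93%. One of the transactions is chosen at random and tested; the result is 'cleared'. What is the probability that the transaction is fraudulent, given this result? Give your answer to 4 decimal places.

Let H be the event that the transaction is fraudulent. P(H) = 0.033, so P(¬H) = 0.967. With E the 'cleared' result, P(E|H) = 0.07 and P(E|¬H) = 0.769.
P(E) = 0.07·0.033 + 0.769·0.967 = 0.0023100 + 0.74362 = 0.74593.
By Bayes' theorem, P(H|E) = 0.0023100 / 0.74593 = 0.0031.

P(H | E) ≈ 0.0031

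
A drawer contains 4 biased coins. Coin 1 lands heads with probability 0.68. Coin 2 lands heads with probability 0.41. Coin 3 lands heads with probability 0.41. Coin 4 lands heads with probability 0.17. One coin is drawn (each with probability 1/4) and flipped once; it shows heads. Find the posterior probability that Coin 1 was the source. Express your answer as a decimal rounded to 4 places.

Posterior probability ≈ 0.4072

Tabulate prior·likelihood by source: [1] prior 0.25, lik 0.68, product 0.1700; [2] prior 0.25, lik 0.41, product 0.1025; [3] prior 0.25, lik 0.41, product 0.1025; [4] prior 0.25, lik 0.17, product 0.04250.
Normalizing constant = 0.41750; the posterior for Coin 1 is its product over the sum, 0.1700/0.41750 = 0.4072.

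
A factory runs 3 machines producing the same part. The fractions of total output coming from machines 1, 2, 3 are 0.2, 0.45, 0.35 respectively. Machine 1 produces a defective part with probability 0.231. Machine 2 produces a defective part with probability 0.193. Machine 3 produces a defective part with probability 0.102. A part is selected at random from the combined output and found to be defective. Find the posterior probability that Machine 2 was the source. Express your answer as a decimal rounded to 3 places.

Posterior probability ≈ 0.515

Tabulate prior·likelihood by source: [1] prior 0.2, lik 0.231, product 0.04620; [2] prior 0.45, lik 0.193, product 0.08685; [3] prior 0.35, lik 0.102, product 0.03570.
Normalizing constant = 0.16875; the posterior for Machine 2 is its product over the sum, 0.08685/0.16875 = 0.515.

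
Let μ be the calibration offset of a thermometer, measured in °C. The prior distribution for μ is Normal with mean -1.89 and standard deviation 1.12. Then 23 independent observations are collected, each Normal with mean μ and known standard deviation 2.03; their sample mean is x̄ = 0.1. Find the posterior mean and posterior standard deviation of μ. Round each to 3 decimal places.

Posterior mean ≈ -0.149; posterior SD ≈ 0.396

Prior precision 1/τ₀² = 1/1.12² = 0.797194; data precision n/σ² = 23/2.03² = 5.58131.
Posterior precision = 0.797194 + 5.58131 = 6.37850, giving posterior SD = 1/√6.37850 = 0.396.
Posterior mean = (0.797194·-1.89 + 5.58131·0.1) / 6.37850 = -0.149.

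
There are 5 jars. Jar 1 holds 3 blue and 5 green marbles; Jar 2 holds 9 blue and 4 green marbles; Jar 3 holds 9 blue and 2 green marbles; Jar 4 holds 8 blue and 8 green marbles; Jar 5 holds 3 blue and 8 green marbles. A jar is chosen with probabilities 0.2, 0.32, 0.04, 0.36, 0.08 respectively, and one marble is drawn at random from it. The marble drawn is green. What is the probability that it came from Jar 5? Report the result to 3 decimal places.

P(green|Jar 1) = 0.625; P(green|Jar 2) = 0.3077; P(green|Jar 3) = 0.1818; P(green|Jar 4) = 0.5; P(green|Jar 5) = 0.7273.
Prior × likelihood for each source: 0.2·0.625=0.1250, 0.32·0.3077=0.09846, 0.04·0.1818=0.007273, 0.36·0.5=0.1800, 0.08·0.7273=0.05818. Summing gives P(green) = 0.46892.
P(Jar 5 | green) = 0.05818 / 0.46892 = 0.124.

Posterior probability ≈ 0.124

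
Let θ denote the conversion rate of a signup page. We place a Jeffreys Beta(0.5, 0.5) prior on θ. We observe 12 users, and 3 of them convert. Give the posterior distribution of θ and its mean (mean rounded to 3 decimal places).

Posterior: Beta(3.5, 9.5); mean ≈ 0.269

The binomial likelihood is conjugate to the Beta prior: with 3 successes and 9 failures, the posterior is Beta(0.5+3, 0.5+9) = Beta(3.5, 9.5).
E[θ | data] = 3.5/(3.5+9.5) = 0.269.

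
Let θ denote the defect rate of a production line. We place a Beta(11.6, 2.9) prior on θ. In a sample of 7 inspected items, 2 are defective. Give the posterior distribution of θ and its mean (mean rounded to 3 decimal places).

Posterior: Beta(13.6, 7.9); mean ≈ 0.633

The binomial likelihood is conjugate to the Beta prior: with 2 successes and 5 failures, the posterior is Beta(11.6+2, 2.9+5) = Beta(13.6, 7.9).
E[θ | data] = 13.6/(13.6+7.9) = 0.633.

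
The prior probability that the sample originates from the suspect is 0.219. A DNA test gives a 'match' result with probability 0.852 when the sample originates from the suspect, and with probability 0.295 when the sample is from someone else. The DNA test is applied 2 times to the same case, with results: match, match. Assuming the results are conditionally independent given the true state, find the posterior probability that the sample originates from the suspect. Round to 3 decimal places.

With H the event that the sample originates from the suspect, the joint likelihood of the observed sequence is P(data|H) = 0.852·0.852 = 0.72590 and P(data|¬H) = 0.295·0.295 = 0.087025.
Bayes: P(H|data) = 0.219·0.72590 / (0.219·0.72590 + 0.781·0.087025) = 0.15897/0.22694 = 0.7005.

Posterior P(H) ≈ 0.701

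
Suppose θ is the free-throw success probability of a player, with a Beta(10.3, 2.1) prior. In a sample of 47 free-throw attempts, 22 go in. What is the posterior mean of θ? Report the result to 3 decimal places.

Posterior mean ≈ 0.544

The binomial likelihood is conjugate to the Beta prior: with 22 successes and 25 failures, the posterior is Beta(10.3+22, 2.1+25) = Beta(32.3, 27.1).
Posterior mean = α/(α+β) = 32.3/59.4 = 0.544.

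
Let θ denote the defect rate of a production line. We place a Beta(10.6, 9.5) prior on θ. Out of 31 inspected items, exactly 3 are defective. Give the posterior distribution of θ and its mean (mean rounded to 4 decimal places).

Posterior: Beta(13.6, 37.5); mean ≈ 0.2661

Observing 3 successes and 28 failures updates Beta(10.6, 9.5) by adding the success and failure counts to the two shape parameters: α = 10.6+3 = 13.6, β = 9.5+28 = 37.5.
Posterior mean = α/(α+β) = 13.6/51.1 = 0.2661.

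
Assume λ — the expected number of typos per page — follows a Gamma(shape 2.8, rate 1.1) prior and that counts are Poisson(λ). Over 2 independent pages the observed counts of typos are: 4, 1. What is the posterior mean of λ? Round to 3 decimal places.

Total count ∑xᵢ = 5 over n = 2 pages.
Gamma is conjugate to the Poisson likelihood: posterior is Gamma(shape = 2.8+5 = 7.8, rate = 1.1+2 = 3.1).
E[λ | data] = 7.8/3.1 = 2.516.

Posterior mean ≈ 2.516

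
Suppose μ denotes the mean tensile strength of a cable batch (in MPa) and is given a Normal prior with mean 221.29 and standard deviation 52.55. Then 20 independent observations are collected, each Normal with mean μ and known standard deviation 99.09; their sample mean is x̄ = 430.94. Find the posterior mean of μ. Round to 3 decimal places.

Posterior mean ≈ 399.294

With known σ, the Normal prior is conjugate. Weight on the data is w = (n/σ²)/(n/σ² + 1/τ₀²) = 0.00203690/(0.00203690+0.00036212) = 0.84905.
Posterior mean = w·x̄ + (1−w)·μ₀ = 0.84905·430.94 + 0.15095·221.29 = 399.294.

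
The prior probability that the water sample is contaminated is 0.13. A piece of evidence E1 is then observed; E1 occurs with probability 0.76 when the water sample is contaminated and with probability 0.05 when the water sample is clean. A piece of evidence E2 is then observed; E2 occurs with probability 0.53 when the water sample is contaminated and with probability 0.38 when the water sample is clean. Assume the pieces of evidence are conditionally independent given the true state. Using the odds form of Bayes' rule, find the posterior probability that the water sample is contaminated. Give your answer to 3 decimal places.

Prior odds = 0.13/(1−0.13) = 0.14943.
Likelihood ratio for E1 = 0.76/0.05 = 15.200.
Likelihood ratio for E2 = 0.53/0.38 = 1.3947.
Posterior odds = prior odds × LR₁ × LR₂ = 3.1678.
Posterior probability = odds/(1+odds) = 3.1678/4.1678 = 0.760.

Posterior probability ≈ 0.760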